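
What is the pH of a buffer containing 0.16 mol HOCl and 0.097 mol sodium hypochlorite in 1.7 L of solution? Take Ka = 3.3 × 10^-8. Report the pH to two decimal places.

pH = 7.26

pKa = −log(3.3 × 10^-8) = 7.481
Henderson–Hasselbalch: pH = pKa + log([OCl-]/[HOCl]) = 7.481 + log(0.097/0.16)
pH = 7.481 + (-0.217) = 7.26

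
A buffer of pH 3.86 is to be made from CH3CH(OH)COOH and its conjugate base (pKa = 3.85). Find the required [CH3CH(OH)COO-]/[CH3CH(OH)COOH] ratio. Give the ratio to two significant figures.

ratio = 1.0

pH = pKa + log(r) ⇒ log(r) = 3.86 − 3.85 = +0.01
r = [CH3CH(OH)COO-]/[CH3CH(OH)COOH] = 10^(+0.01) = 1.02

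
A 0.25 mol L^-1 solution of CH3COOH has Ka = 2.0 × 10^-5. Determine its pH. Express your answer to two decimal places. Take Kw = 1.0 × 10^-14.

CH3COOH ⇌ CH3COO- + H+
From the ICE table, Ka = [H+]²/(0.25 − [H+]) = 2.0 × 10^-5.
Assume [H+] ≪ 0.25: [H+] ≈ √(2.0 × 10^-5 × 0.25) = 2.24 × 10^-3 M
pH = −log(2.24 × 10^-3) = 2.65

pH = 2.65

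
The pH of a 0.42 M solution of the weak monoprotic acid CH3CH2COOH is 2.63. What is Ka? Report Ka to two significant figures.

[H+] = 10^(-2.63) = 2.34 × 10^-3 M
At equilibrium [HA] = 0.42 − 2.34 × 10^-3 = 4.18 × 10^-1 M
Ka = [H+][A-]/[HA] = (2.34 × 10^-3)² / 4.18 × 10^-1 = 1.3 × 10^-5

Ka = 1.3 × 10^-5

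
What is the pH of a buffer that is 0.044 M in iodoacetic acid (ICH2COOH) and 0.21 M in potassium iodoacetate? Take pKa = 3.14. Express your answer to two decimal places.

pH = 3.82

Henderson–Hasselbalch: pH = pKa + log([ICH2COO-]/[ICH2COOH]) = 3.14 + log(0.21/0.044)
pH = 3.14 + (+0.679) = 3.82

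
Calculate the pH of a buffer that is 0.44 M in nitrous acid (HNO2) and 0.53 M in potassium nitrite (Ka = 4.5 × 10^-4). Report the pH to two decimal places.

pKa = −log(4.5 × 10^-4) = 3.347
Henderson–Hasselbalch: pH = pKa + log([NO2-]/[HNO2]) = 3.347 + log(0.53/0.44)
pH = 3.347 + (+0.081) = 3.43

pH = 3.43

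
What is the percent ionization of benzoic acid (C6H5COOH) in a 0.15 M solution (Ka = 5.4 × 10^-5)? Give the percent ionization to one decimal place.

C6H5COOH ⇌ C6H5COO- + H+; let x = [H+] at equilibrium.
x ≈ √(Ka·C₀) = √(5.4 × 10^-5 × 0.15) = 2.85 × 10^-3 M
Fraction ionized = 2.85 × 10^-3 / 0.15 = 0.0190 → 1.9%

1.9%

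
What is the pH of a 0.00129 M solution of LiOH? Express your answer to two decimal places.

LiOH is a strong base; [OH-] = 0.00129 M.
pOH = -log(0.00129) = 2.89
pH = 14.00 - 2.89 = 11.11

pH = 11.11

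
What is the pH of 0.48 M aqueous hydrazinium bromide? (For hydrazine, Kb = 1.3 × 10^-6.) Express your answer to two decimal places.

pH = 4.22

N2H5+ is the conjugate acid of the weak base N2H4.
Ka = Kw/Kb = 1.0×10^-14 / 1.3 × 10^-6 = 7.69 × 10^-9
From the ICE table, Ka = [H+]²/(0.48 − [H+]) = 7.69 × 10^-9.
Neglecting [H+] in the denominator: [H+] = √(7.69 × 10^-9 × 0.48) = 6.08 × 10^-5 M
([H+]/C₀ = 0.013% < 5%, so the approximation holds.)
pH = −log[H+] = −log(6.08 × 10^-5) = 4.22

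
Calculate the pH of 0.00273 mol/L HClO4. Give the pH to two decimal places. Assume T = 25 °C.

pH = 2.56

HClO4 is a strong acid and dissociates completely, so [H+] = 0.00273 M.
pH = -log(0.00273) = 2.56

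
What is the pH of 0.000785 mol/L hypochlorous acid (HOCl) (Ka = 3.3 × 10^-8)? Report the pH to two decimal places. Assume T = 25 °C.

pH = 5.29

HOCl ⇌ OCl- + H+
From the ICE table, Ka = [H+]²/(0.000785 − [H+]) = 3.3 × 10^-8.
Since Ka ≪ C₀, [H+] ≈ √(Ka·C₀) = 5.09 × 10^-6 M.
Check: 0.65% ionized — well under 5%, approximation valid.
pH = −log(5.09 × 10^-6) = 5.29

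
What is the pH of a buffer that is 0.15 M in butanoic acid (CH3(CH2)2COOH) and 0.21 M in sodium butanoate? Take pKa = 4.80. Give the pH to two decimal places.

pH = 4.95

pH = pKa + log([A⁻]/[HA]) = 4.80 + log(0.21/0.15)
pH = 4.80 + (+0.146) = 4.95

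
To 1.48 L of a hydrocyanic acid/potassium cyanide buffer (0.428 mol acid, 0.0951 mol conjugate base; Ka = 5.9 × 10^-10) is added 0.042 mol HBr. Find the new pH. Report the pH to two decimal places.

pH = 8.28

Added H+ converts CN- to HCN: HCN → 0.47 mol, CN- → 0.0531 mol.
pKa = −log(5.9 × 10^-10) = 9.229
Henderson–Hasselbalch with mole ratio 0.0531/0.47: pH = 9.229 + (-0.947)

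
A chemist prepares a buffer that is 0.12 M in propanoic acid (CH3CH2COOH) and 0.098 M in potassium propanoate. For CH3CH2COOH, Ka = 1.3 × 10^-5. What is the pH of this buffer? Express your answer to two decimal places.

pH = 4.80

pKa = −log(1.3 × 10^-5) = 4.886
Henderson–Hasselbalch: pH = pKa + log([CH3CH2COO-]/[CH3CH2COOH]) = 4.886 + log(0.098/0.12)
pH = 4.886 + (-0.088) = 4.80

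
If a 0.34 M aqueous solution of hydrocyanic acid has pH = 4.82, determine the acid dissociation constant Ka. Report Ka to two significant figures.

[H+] = 10^(-4.82) = 1.51 × 10^-5 M
At equilibrium [HA] = 0.34 − 1.51 × 10^-5 = 3.40 × 10^-1 M
Ka = [H+][A-]/[HA] = (1.51 × 10^-5)² / 3.40 × 10^-1 = 6.7 × 10^-10

Ka = 6.7 × 10^-10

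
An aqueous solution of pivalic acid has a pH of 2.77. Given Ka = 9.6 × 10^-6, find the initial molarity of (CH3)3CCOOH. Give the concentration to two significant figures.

C₀ = 3.0 × 10^-1 M

[H+] = 10^(-2.77) = 1.70 × 10^-3 M = x
Ka = x²/(C₀ − x) ⇒ C₀ = x + x²/Ka
C₀ = 1.70 × 10^-3 + (1.70 × 10^-3)²/(9.6 × 10^-6) = 3.03 × 10^-1 M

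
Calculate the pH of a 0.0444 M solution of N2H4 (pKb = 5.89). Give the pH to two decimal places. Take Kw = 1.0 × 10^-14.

pH = 10.38

N2H4 + H2O ⇌ N2H5+ + OH-
Kb = 10^(−5.89) = 1.29 × 10^-6
From the ICE table, Kb = x²/(0.0444 − x) = 1.29 × 10^-6.
Assume x ≪ 0.0444: x ≈ √(1.29 × 10^-6 × 0.0444) = 2.39 × 10^-4 M
(x/C₀ = 0.54% < 5%, so the approximation holds.)
pOH = 3.62, so pH = 14.00 − pOH = 10.38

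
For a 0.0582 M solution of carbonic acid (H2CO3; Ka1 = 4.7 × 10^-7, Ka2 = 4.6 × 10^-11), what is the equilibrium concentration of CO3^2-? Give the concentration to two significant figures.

4.6 × 10^-11 M

First ionization gives [H+] ≈ [HCO3-] = 1.65 × 10^-4 M.
Second step: Ka2 = [H+][CO3^2-]/[HCO3-] ≈ [CO3^2-] (since [H+] ≈ [HCO3-]).
So [CO3^2-] ≈ Ka2.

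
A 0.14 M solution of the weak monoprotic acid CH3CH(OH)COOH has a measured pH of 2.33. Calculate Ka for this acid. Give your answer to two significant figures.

[H+] = 10^(-2.33) = 4.68 × 10^-3 M
At equilibrium [HA] = 0.14 − 4.68 × 10^-3 = 1.35 × 10^-1 M
Ka = [H+][A-]/[HA] = (4.68 × 10^-3)² / 1.35 × 10^-1 = 1.6 × 10^-4

Ka = 1.6 × 10^-4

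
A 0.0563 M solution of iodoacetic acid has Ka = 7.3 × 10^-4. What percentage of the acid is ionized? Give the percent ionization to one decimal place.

ICH2COOH ⇌ ICH2COO- + H+; let x = [H+] at equilibrium.
Solve x² + 0.00073x − 4.11e-05 = 0 → x = 6.06 × 10^-3 M
Fraction ionized = 6.06 × 10^-3 / 0.0563 = 0.1076 → 10.8%

10.8%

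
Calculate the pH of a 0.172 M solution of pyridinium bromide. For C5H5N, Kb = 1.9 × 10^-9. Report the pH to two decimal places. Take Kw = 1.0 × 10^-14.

pH = 3.02

C5H5NH+ is the conjugate acid of the weak base C5H5N.
Ka = Kw/Kb = 1.0×10^-14 / 1.9 × 10^-9 = 5.26 × 10^-6
Ka = [H+]²/(0.172 − [H+]) = 5.26 × 10^-6
Since Ka ≪ C₀, [H+] ≈ √(Ka·C₀) = 9.51 × 10^-4 M.
pH = −log(9.51 × 10^-4) = 3.02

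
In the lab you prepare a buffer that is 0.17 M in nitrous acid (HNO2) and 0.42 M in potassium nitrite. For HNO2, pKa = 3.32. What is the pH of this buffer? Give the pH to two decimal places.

pH = 3.71

Henderson–Hasselbalch: pH = pKa + log([NO2-]/[HNO2]) = 3.32 + log(0.42/0.17)
pH = 3.32 + (+0.393) = 3.71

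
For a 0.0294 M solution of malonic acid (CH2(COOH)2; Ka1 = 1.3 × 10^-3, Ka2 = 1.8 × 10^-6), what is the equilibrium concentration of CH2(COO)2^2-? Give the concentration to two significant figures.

1.8 × 10^-6 M

First ionization gives [H+] ≈ [CH2(COOH)COO-] = 5.57 × 10^-3 M.
Second step: Ka2 = [H+][CH2(COO)2^2-]/[CH2(COOH)COO-] ≈ [CH2(COO)2^2-] (since [H+] ≈ [CH2(COOH)COO-]).
So [CH2(COO)2^2-] ≈ Ka2.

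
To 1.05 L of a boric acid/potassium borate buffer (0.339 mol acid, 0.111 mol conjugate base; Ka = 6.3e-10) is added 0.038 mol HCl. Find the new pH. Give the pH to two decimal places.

Added H+ converts B(OH)4- to B(OH)3: B(OH)3 → 0.377 mol, B(OH)4- → 0.073 mol.
pKa = −log(6.3 × 10^-10) = 9.201
pH = pKa + log(n_B(OH)4-/n_B(OH)3) = 9.201 + log(0.073/0.377) = 9.201 + (-0.713)

pH = 8.49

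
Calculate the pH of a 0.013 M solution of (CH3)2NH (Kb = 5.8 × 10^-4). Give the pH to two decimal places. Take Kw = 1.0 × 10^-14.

pH = 11.39

(CH3)2NH + H2O ⇌ (CH3)2NH2+ + OH-
Let x = [OH-] at equilibrium. Kb = x²/(0.013 − x).
The 5% rule fails; solving x² + Kb·x − Kb·C₀ = 0 exactly:
x = [−0.00058 + √(0.00058² + 3.02e-05)]/2 = 2.47 × 10^-3 M
pOH = −log(2.47 × 10^-3) = 2.61; pH = 14.00 − 2.61 = 11.39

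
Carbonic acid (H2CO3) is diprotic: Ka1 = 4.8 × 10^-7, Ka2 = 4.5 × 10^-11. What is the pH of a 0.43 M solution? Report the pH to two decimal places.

pH = 3.34

Ka1 ≫ Ka2, so treat the first dissociation as the only significant source of H+.
Ka1 = x²/(0.43 − x) = 4.8 × 10^-7
x ≈ √(4.8 × 10^-7 × 0.43) = 4.54 × 10^-4 M
pH = −log(4.54 × 10^-4) = 3.34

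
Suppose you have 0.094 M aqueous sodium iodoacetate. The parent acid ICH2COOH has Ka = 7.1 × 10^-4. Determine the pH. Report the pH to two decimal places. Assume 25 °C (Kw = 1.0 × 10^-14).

ICH2COO- is the conjugate base of the weak acid ICH2COOH.
Kb = Kw/Ka = 1.0×10^-14 / 7.1 × 10^-4 = 1.41 × 10^-11
From the ICE table, Kb = [OH-]²/(0.094 − [OH-]) = 1.41 × 10^-11.
Neglecting [OH-] in the denominator: [OH-] = √(1.41 × 10^-11 × 0.094) = 1.15 × 10^-6 M
pOH = −log(1.15 × 10^-6) = 5.94; pH = 14.00 − 5.94 = 8.06

pH = 8.06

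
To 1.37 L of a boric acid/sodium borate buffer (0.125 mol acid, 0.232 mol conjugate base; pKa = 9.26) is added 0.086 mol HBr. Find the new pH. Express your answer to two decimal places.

pH = 9.10

Added H+ converts B(OH)4- to B(OH)3: B(OH)3 → 0.211 mol, B(OH)4- → 0.146 mol.
pH = pKa + log([A⁻]/[HA]) = 9.26 + log(0.146/0.211) = 9.26 -0.160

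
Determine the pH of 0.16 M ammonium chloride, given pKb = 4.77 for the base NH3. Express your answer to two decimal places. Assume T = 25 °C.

pH = 5.01

NH4+ is the conjugate acid of the weak base NH3.
Kb = 10^(−4.77) = 1.70 × 10^-5
Ka = Kw/Kb = 1.0×10^-14 / 1.70 × 10^-5 = 5.88 × 10^-10
From the ICE table, Ka = [H+]²/(0.16 − [H+]) = 5.88 × 10^-10.
Neglecting [H+] in the denominator: [H+] = √(5.88 × 10^-10 × 0.16) = 9.70 × 10^-6 M
pH = −log[H+] = −log(9.70 × 10^-6) = 5.01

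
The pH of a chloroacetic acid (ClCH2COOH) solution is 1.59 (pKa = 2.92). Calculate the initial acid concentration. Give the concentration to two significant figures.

[H+] = 10^(-1.59) = 2.57 × 10^-2 M = x
Ka = 10^(−2.92) = 1.20 × 10^-3
Ka = x²/(C₀ − x) ⇒ C₀ = x + x²/Ka
C₀ = 2.57 × 10^-2 + (2.57 × 10^-2)²/(1.20 × 10^-3) = 5.76 × 10^-1 M

C₀ = 5.8 × 10^-1 M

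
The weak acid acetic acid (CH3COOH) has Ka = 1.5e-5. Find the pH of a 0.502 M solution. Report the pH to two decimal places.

CH3COOH ⇌ CH3COO- + H+
Ka = x²/(0.502 − x) = 1.5 × 10^-5
Assume x ≪ 0.502: x ≈ √(1.5 × 10^-5 × 0.502) = 2.74 × 10^-3 M
pH = −log[H+] = −log(2.74 × 10^-3) = 2.56

pH = 2.56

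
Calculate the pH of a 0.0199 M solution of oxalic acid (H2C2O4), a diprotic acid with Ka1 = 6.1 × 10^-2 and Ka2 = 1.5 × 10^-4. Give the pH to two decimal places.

pH = 1.80

Since Ka1 ≫ Ka2, the first ionization dominates [H+].
Ka1 = x²/(0.0199 − x) = 6.1 × 10^-2
Solving the quadratic: x = (−Ka1 + √(Ka1² + 4·Ka1·C₀))/2 = 1.58 × 10^-2 M
pH = −log(1.58 × 10^-2) = 1.80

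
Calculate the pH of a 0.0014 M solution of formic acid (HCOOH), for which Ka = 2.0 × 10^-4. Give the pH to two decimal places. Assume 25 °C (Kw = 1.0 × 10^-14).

HCOOH ⇌ HCOO- + H+
From the ICE table, Ka = x²/(0.0014 − x) = 2.0 × 10^-4.
x is not negligible relative to C₀; solve x² + 0.0002·x − 2.8e-07 = 0.
x = [−0.0002 + √(0.0002² + 1.12e-06)]/2 = 4.39 × 10^-4 M
pH = −log[H+] = −log(4.39 × 10^-4) = 3.36

pH = 3.36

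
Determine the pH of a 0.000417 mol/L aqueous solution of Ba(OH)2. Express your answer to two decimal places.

pH = 10.92

Ba(OH)2 is a strong base (each formula unit releases 2 OH-); [OH-] = 0.000834 M.
pOH = -log(0.000834) = 3.08
pH = 14.00 - 3.08 = 10.92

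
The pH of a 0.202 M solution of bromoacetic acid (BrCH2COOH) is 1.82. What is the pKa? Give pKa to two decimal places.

[H+] = 10^(-1.82) = 1.51 × 10^-2 M
At equilibrium [HA] = 0.202 − 1.51 × 10^-2 = 1.87 × 10^-1 M
Ka = [H+][A-]/[HA] = (1.51 × 10^-2)² / 1.87 × 10^-1 = 1.22 × 10^-3
pKa = -log(1.22 × 10^-3) = 2.91

pKa = 2.91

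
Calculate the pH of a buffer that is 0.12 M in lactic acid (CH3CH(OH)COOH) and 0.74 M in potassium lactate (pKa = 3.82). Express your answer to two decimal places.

pH = 4.61

Using pH = pKa + log([base]/[acid]) with [base]/[acid] = 0.74/0.12:
pH = 3.82 + (+0.790) = 4.61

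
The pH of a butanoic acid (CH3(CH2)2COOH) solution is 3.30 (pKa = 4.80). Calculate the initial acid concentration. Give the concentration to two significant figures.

C₀ = 1.6 × 10^-2 M

[H+] = 10^(-3.30) = 5.01 × 10^-4 M = x
Ka = 10^(−4.80) = 1.58 × 10^-5
Ka = x²/(C₀ − x) ⇒ C₀ = x + x²/Ka
C₀ = 5.01 × 10^-4 + (5.01 × 10^-4)²/(1.58 × 10^-5) = 1.64 × 10^-2 M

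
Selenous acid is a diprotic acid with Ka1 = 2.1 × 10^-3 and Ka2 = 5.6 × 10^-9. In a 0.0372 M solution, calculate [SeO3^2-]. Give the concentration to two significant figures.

First ionization gives [H+] ≈ [HSeO3-] = 7.85 × 10^-3 M.
Second step: Ka2 = [H+][SeO3^2-]/[HSeO3-] ≈ [SeO3^2-] (since [H+] ≈ [HSeO3-]).
So [SeO3^2-] ≈ Ka2.

5.6 × 10^-9 M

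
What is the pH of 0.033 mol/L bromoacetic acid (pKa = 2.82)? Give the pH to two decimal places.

pH = 2.20

BrCH2COOH ⇌ BrCH2COO- + H+
Ka = 10^(−2.82) = 1.51 × 10^-3
Let x = [H+] at equilibrium. Ka = x²/(0.033 − x).
The 5% rule fails; solving x² + Ka·x − Ka·C₀ = 0 exactly:
x = [−0.00151 + √(0.00151² + 0.000199)]/2 = 6.34 × 10^-3 M
pH = −log(6.34 × 10^-3) = 2.20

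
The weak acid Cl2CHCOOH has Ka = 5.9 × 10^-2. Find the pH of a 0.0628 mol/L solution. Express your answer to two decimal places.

Cl2CHCOOH ⇌ Cl2CHCOO- + H+
From the ICE table, Ka = [H+]²/(0.0628 − [H+]) = 5.9 × 10^-2.
Here C₀/Ka ≈ 1.06, so the small-[H+] approximation fails. Use the quadratic:
[H+] = [−0.059 + √(0.059² + 0.0148)]/2 = 3.81 × 10^-2 M
pH = −log(3.81 × 10^-2) = 1.42

pH = 1.42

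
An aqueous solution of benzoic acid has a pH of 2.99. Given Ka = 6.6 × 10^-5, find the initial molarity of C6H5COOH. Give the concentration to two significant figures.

C₀ = 1.7 × 10^-2 M

[H+] = 10^(-2.99) = 1.02 × 10^-3 M = x
Ka = x²/(C₀ − x) ⇒ C₀ = x + x²/Ka
C₀ = 1.02 × 10^-3 + (1.02 × 10^-3)²/(6.6 × 10^-5) = 1.68 × 10^-2 M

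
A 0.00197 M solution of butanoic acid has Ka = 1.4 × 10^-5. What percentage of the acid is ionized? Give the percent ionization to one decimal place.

8.1%

CH3(CH2)2COOH ⇌ CH3(CH2)2COO- + H+; let x = [H+] at equilibrium.
Ka = x²/(C₀ − x); solving the quadratic gives x = 1.59 × 10^-4 M.
% ionization = x/C₀ × 100% = 1.59 × 10^-4/0.00197 × 100% = 8.1%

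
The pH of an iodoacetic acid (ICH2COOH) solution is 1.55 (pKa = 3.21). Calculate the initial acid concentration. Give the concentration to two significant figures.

C₀ = 1.3 M

[H+] = 10^(-1.55) = 2.82 × 10^-2 M = x
Ka = 10^(−3.21) = 6.17 × 10^-4
Ka = x²/(C₀ − x) ⇒ C₀ = x + x²/Ka
C₀ = 2.82 × 10^-2 + (2.82 × 10^-2)²/(6.17 × 10^-4) = 1.32 M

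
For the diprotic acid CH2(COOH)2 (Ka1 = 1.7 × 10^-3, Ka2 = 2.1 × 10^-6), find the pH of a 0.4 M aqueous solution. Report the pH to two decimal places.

Ka1 ≫ Ka2, so treat the first dissociation as the only significant source of H+.
Ka1 = x²/(0.4 − x) = 1.7 × 10^-3
Solving the quadratic: x = (−Ka1 + √(Ka1² + 4·Ka1·C₀))/2 = 2.52 × 10^-2 M
pH = −log(2.52 × 10^-2) = 1.60

pH = 1.60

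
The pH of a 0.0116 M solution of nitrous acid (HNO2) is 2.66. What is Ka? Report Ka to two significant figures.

Ka = 5.1 × 10^-4

[H+] = 10^(-2.66) = 2.19 × 10^-3 M
At equilibrium [HA] = 0.0116 − 2.19 × 10^-3 = 9.41 × 10^-3 M
Ka = [H+][A-]/[HA] = (2.19 × 10^-3)² / 9.41 × 10^-3 = 5.1 × 10^-4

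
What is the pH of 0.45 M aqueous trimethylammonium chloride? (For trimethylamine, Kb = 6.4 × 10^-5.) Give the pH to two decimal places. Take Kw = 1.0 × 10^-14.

pH = 5.08

(CH3)3NH+ is the conjugate acid of the weak base (CH3)3N.
Ka = Kw/Kb = 1.0×10^-14 / 6.4 × 10^-5 = 1.56 × 10^-10
From the ICE table, Ka = [H+]²/(0.45 − [H+]) = 1.56 × 10^-10.
Assume [H+] ≪ 0.45: [H+] ≈ √(1.56 × 10^-10 × 0.45) = 8.38 × 10^-6 M
([H+]/C₀ = 0.0019% < 5%, so the approximation holds.)
pH = −log(8.38 × 10^-6) = 5.08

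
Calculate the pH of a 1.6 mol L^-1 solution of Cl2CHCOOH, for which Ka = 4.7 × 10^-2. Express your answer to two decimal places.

Cl2CHCOOH ⇌ Cl2CHCOO- + H+
From the ICE table, Ka = x²/(1.6 − x) = 4.7 × 10^-2.
x is not negligible relative to C₀; solve x² + 0.047·x − 0.0752 = 0.
x = (−Ka + √(Ka² + 4·Ka·C₀))/2 = 2.52 × 10^-1 M
pH = −log[H+] = −log(2.52 × 10^-1) = 0.60

pH = 0.60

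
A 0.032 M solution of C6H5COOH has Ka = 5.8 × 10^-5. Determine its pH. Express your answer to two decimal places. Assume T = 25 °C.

pH = 2.87

C6H5COOH ⇌ C6H5COO- + H+
From the ICE table, Ka = x²/(0.032 − x) = 5.8 × 10^-5.
Since Ka ≪ C₀, x ≈ √(Ka·C₀) = 1.36 × 10^-3 M.
Check: 4.3% ionized — well under 5%, approximation valid.
pH = −log(1.36 × 10^-3) = 2.87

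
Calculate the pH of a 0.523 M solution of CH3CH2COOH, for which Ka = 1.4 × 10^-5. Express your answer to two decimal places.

pH = 2.57

CH3CH2COOH ⇌ CH3CH2COO- + H+
From the ICE table, Ka = x²/(0.523 − x) = 1.4 × 10^-5.
Since Ka ≪ C₀, x ≈ √(Ka·C₀) = 2.71 × 10^-3 M.
pH = −log[H+] = −log(2.71 × 10^-3) = 2.57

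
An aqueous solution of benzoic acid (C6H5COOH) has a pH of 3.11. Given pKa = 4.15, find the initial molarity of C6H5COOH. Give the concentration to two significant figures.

C₀ = 9.3 × 10^-3 M

[H+] = 10^(-3.11) = 7.76 × 10^-4 M = x
Ka = 10^(−4.15) = 7.08 × 10^-5
Ka = x²/(C₀ − x) ⇒ C₀ = x + x²/Ka
C₀ = 7.76 × 10^-4 + (7.76 × 10^-4)²/(7.08 × 10^-5) = 9.28 × 10^-3 M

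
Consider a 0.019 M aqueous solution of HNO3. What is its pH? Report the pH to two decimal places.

pH = 1.72

HNO3 is a strong acid and dissociates completely, so [H+] = 0.019 M.
pH = -log(0.019) = 1.72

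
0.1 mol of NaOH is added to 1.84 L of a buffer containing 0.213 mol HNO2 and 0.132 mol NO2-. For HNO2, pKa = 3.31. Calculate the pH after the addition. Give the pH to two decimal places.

pH = 3.62

After neutralization: n(HNO2) = 0.113 mol, n(NO2-) = 0.232 mol.
pH = pKa + log(n_NO2-/n_HNO2) = 3.31 + log(0.232/0.113) = 3.31 + (+0.312)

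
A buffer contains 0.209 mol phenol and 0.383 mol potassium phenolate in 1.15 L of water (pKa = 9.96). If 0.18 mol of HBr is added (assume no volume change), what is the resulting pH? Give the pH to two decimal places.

Added H+ converts C6H5O- to C6H5OH: C6H5OH → 0.389 mol, C6H5O- → 0.203 mol.
pH = pKa + log([A⁻]/[HA]) = 9.96 + log(0.203/0.389) = 9.96 -0.282

pH = 9.68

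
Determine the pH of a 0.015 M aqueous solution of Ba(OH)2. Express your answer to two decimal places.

Ba(OH)2 is a strong base (each formula unit releases 2 OH-); [OH-] = 0.03 M.
pOH = -log(0.03) = 1.52
pH = 14.00 - 1.52 = 12.48

pH = 12.48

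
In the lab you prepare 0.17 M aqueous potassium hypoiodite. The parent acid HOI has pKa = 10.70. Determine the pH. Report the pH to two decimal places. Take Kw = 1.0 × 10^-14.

pH = 11.95

OI- is the conjugate base of the weak acid HOI.
Ka = 10^(−10.70) = 2.00 × 10^-11
Kb = Kw/Ka = 1.0×10^-14 / 2.00 × 10^-11 = 5.00 × 10^-4
Kb = x²/(0.17 − x) = 5.00 × 10^-4
The 5% rule fails; solving x² + Kb·x − Kb·C₀ = 0 exactly:
x = (−Kb + √(Kb² + 4·Kb·C₀))/2 = 8.97 × 10^-3 M
pOH = 2.05, so pH = 14.00 − pOH = 11.95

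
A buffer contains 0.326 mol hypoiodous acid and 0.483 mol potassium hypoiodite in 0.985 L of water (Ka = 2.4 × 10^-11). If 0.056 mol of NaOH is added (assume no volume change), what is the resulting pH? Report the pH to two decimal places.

After neutralization: n(HOI) = 0.27 mol, n(OI-) = 0.539 mol.
pKa = −log(2.4 × 10^-11) = 10.620
Henderson–Hasselbalch with mole ratio 0.539/0.27: pH = 10.620 + (+0.300)

pH = 10.92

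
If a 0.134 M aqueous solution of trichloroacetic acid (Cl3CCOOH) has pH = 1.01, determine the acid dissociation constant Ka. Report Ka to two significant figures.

Ka = 2.6 × 10^-1

[H+] = 10^(-1.01) = 9.77 × 10^-2 M
At equilibrium [HA] = 0.134 − 9.77 × 10^-2 = 3.63 × 10^-2 M
Ka = [H+][A-]/[HA] = (9.77 × 10^-2)² / 3.63 × 10^-2 = 2.6 × 10^-1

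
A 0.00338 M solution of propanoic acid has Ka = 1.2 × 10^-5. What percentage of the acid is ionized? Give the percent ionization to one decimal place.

5.8%

CH3CH2COOH ⇌ CH3CH2COO- + H+; let x = [H+] at equilibrium.
Solve x² + 1.2e-05x − 4.06e-08 = 0 → x = 1.95 × 10^-4 M
Fraction ionized = 1.95 × 10^-4 / 0.00338 = 0.0577 → 5.8%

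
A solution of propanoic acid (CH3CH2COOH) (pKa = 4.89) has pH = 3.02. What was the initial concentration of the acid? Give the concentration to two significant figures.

C₀ = 7.2 × 10^-2 M

[H+] = 10^(-3.02) = 9.55 × 10^-4 M = x
Ka = 10^(−4.89) = 1.29 × 10^-5
Ka = x²/(C₀ − x) ⇒ C₀ = x + x²/Ka
C₀ = 9.55 × 10^-4 + (9.55 × 10^-4)²/(1.29 × 10^-5) = 7.17 × 10^-2 M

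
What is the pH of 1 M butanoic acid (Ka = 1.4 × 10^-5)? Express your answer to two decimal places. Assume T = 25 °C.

pH = 2.43

CH3(CH2)2COOH ⇌ CH3(CH2)2COO- + H+
Ka = [H+]²/(1 − [H+]) = 1.4 × 10^-5
Neglecting [H+] in the denominator: [H+] = √(1.4 × 10^-5 × 1) = 3.74 × 10^-3 M
Check: 0.37% ionized — well under 5%, approximation valid.
pH = −log(3.74 × 10^-3) = 2.43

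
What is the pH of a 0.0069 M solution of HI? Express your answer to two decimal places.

pH = 2.16

HI is a strong acid and dissociates completely, so [H+] = 0.0069 M.
pH = -log(0.0069) = 2.16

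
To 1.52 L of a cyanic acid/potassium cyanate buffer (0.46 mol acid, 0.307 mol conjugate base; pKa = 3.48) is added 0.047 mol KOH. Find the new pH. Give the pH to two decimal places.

pH = 3.41

OH- converts HOCN to OCN-: HOCN → 0.413 mol, OCN- → 0.354 mol.
pH = pKa + log(n_OCN-/n_HOCN) = 3.48 + log(0.354/0.413) = 3.48 + (-0.067)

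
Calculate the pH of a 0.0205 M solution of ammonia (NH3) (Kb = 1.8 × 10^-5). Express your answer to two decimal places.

NH3 + H2O ⇌ NH4+ + OH-
Let x = [OH-] at equilibrium. Kb = x²/(0.0205 − x).
Assume x ≪ 0.0205: x ≈ √(1.8 × 10^-5 × 0.0205) = 6.07 × 10^-4 M
(x/C₀ = 3% < 5%, so the approximation holds.)
pOH = −log(6.07 × 10^-4) = 3.22; pH = 14.00 − 3.22 = 10.78

pH = 10.78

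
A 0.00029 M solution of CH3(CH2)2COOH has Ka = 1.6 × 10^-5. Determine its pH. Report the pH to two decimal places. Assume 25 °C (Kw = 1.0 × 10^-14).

pH = 4.22

CH3(CH2)2COOH ⇌ CH3(CH2)2COO- + H+
Ka = [H+]²/(0.00029 − [H+]) = 1.6 × 10^-5
The 5% rule fails; solving [H+]² + Ka·[H+] − Ka·C₀ = 0 exactly:
[H+] = (−Ka + √(Ka² + 4·Ka·C₀))/2 = 6.06 × 10^-5 M
pH = −log(6.06 × 10^-5) = 4.22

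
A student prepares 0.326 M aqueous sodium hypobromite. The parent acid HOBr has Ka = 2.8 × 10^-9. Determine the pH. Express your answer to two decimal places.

pH = 11.03

OBr- is the conjugate base of the weak acid HOBr.
Kb = Kw/Ka = 1.0×10^-14 / 2.8 × 10^-9 = 3.57 × 10^-6
Let x = [OH-] at equilibrium. Kb = x²/(0.326 − x).
Since Kb ≪ C₀, x ≈ √(Kb·C₀) = 1.08 × 10^-3 M.
pOH = −log(1.08 × 10^-3) = 2.97; pH = 14.00 − 2.97 = 11.03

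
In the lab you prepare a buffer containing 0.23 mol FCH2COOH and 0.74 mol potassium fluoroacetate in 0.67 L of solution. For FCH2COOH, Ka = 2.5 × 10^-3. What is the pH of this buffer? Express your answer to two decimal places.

pH = 3.11

pKa = −log(2.5 × 10^-3) = 2.602
Using pH = pKa + log([base]/[acid]) with [base]/[acid] = 0.74/0.23:
pH = 2.602 + (+0.508) = 3.11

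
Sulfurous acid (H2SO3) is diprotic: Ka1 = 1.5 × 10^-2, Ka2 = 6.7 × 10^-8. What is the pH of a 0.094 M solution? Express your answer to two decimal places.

pH = 1.51

Ka1 ≫ Ka2, so treat the first dissociation as the only significant source of H+.
Ka1 = x²/(0.094 − x) = 1.5 × 10^-2
Solving the quadratic: x = (−Ka1 + √(Ka1² + 4·Ka1·C₀))/2 = 3.08 × 10^-2 M
pH = −log(3.08 × 10^-2) = 1.51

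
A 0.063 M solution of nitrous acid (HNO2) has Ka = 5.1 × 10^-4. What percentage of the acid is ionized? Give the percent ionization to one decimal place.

8.6%

HNO2 ⇌ NO2- + H+; let x = [H+] at equilibrium.
Solve x² + 0.00051x − 3.21e-05 = 0 → x = 5.42 × 10^-3 M
Fraction ionized = 5.42 × 10^-3 / 0.063 = 0.0860 → 8.6%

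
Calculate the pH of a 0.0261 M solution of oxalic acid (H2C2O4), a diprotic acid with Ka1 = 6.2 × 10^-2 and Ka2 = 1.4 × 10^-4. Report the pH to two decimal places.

Since Ka1 ≫ Ka2, the first ionization dominates [H+].
Ka1 = x²/(0.0261 − x) = 6.2 × 10^-2
Solving the quadratic: x = (−Ka1 + √(Ka1² + 4·Ka1·C₀))/2 = 1.98 × 10^-2 M
pH = −log(1.98 × 10^-2) = 1.70

pH = 1.70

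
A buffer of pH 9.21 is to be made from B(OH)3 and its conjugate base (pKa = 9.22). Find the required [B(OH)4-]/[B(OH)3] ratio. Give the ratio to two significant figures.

pH = pKa + log(r) ⇒ log(r) = 9.21 − 9.22 = -0.01
r = [B(OH)4-]/[B(OH)3] = 10^(-0.01) = 0.977

ratio = 0.98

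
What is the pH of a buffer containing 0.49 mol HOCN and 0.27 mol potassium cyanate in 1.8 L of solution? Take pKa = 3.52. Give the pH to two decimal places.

Henderson–Hasselbalch: pH = pKa + log([OCN-]/[HOCN]) = 3.52 + log(0.27/0.49)
pH = 3.52 + (-0.259) = 3.26

pH = 3.26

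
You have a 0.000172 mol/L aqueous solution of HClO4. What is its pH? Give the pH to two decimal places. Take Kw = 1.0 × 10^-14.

pH = 3.76

HClO4 is a strong acid and dissociates completely, so [H+] = 0.000172 M.
pH = -log(0.000172) = 3.76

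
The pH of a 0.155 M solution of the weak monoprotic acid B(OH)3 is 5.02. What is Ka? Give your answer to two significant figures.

[H+] = 10^(-5.02) = 9.55 × 10^-6 M
At equilibrium [HA] = 0.155 − 9.55 × 10^-6 = 1.55 × 10^-1 M
Ka = [H+][A-]/[HA] = (9.55 × 10^-6)² / 1.55 × 10^-1 = 5.9 × 10^-10

Ka = 5.9 × 10^-10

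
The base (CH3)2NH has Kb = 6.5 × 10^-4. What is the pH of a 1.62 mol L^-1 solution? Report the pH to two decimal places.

(CH3)2NH + H2O ⇌ (CH3)2NH2+ + OH-
Kb = [OH-]²/(1.62 − [OH-]) = 6.5 × 10^-4
Since Kb ≪ C₀, [OH-] ≈ √(Kb·C₀) = 3.24 × 10^-2 M.
pOH = 1.49, so pH = 14.00 − pOH = 12.51

pH = 12.51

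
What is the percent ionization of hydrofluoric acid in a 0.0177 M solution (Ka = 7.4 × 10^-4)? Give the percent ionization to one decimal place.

18.5%

HF ⇌ F- + H+; let x = [H+] at equilibrium.
Solve x² + 0.00074x − 1.31e-05 = 0 → x = 3.27 × 10^-3 M
Fraction ionized = 3.27 × 10^-3 / 0.0177 = 0.1847 → 18.5%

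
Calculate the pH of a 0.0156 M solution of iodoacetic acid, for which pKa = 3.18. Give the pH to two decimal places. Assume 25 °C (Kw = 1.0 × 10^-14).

ICH2COOH ⇌ ICH2COO- + H+
Ka = 10^(−3.18) = 6.61 × 10^-4
From the ICE table, Ka = [H+]²/(0.0156 − [H+]) = 6.61 × 10^-4.
The 5% rule fails; solving [H+]² + Ka·[H+] − Ka·C₀ = 0 exactly:
[H+] = (−Ka + √(Ka² + 4·Ka·C₀))/2 = 2.90 × 10^-3 M
pH = −log(2.90 × 10^-3) = 2.54

pH = 2.54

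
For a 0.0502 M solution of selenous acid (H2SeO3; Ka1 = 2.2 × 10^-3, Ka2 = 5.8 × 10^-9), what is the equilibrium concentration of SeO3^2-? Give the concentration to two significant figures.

5.8 × 10^-9 M

First ionization gives [H+] ≈ [HSeO3-] = 9.47 × 10^-3 M.
Second step: Ka2 = [H+][SeO3^2-]/[HSeO3-] ≈ [SeO3^2-] (since [H+] ≈ [HSeO3-]).
So [SeO3^2-] ≈ Ka2.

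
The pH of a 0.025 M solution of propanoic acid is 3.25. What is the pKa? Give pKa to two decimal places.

pKa = 4.89

[H+] = 10^(-3.25) = 5.62 × 10^-4 M
At equilibrium [HA] = 0.025 − 5.62 × 10^-4 = 2.44 × 10^-2 M
Ka = [H+][A-]/[HA] = (5.62 × 10^-4)² / 2.44 × 10^-2 = 1.29 × 10^-5
pKa = -log(1.29 × 10^-5) = 4.89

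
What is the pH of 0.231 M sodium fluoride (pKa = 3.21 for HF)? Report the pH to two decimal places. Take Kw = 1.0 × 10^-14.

pH = 8.29

F- is the conjugate base of the weak acid HF.
Ka = 10^(−3.21) = 6.17 × 10^-4
Kb = Kw/Ka = 1.0×10^-14 / 6.17 × 10^-4 = 1.62 × 10^-11
Let x = [OH-] at equilibrium. Kb = x²/(0.231 − x).
Assume x ≪ 0.231: x ≈ √(1.62 × 10^-11 × 0.231) = 1.93 × 10^-6 M
Check: 0.00084% ionized — well under 5%, approximation valid.
pOH = −log(1.93 × 10^-6) = 5.71; pH = 14.00 − 5.71 = 8.29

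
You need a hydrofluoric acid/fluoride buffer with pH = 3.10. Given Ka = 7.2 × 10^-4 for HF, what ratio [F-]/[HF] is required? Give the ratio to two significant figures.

ratio = 0.91

pKa = -log(7.2 × 10^-4) = 3.143
pH = pKa + log(r) ⇒ log(r) = 3.10 − 3.143 = -0.043
r = [F-]/[HF] = 10^(-0.043) = 0.906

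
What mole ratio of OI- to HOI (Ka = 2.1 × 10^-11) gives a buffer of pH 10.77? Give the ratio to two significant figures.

pKa = -log(2.1 × 10^-11) = 10.678
pH = pKa + log(r) ⇒ log(r) = 10.77 − 10.678 = +0.092
r = [OI-]/[HOI] = 10^(+0.092) = 1.24

ratio = 1.2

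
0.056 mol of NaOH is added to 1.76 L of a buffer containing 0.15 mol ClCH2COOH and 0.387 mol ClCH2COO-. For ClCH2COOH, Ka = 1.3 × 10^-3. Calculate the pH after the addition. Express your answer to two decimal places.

After neutralization: n(ClCH2COOH) = 0.094 mol, n(ClCH2COO-) = 0.443 mol.
pKa = −log(1.3 × 10^-3) = 2.886
pH = pKa + log([A⁻]/[HA]) = 2.886 + log(0.443/0.094) = 2.886 +0.673

pH = 3.56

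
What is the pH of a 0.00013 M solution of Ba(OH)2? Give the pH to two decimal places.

pH = 10.41

Ba(OH)2 is a strong base (each formula unit releases 2 OH-); [OH-] = 0.00026 M.
pOH = -log(0.00026) = 3.59
pH = 14.00 - 3.59 = 10.41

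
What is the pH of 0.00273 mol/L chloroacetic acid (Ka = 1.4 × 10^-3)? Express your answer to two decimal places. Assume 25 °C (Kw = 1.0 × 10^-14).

ClCH2COOH ⇌ ClCH2COO- + H+
Ka = [H+]²/(0.00273 − [H+]) = 1.4 × 10^-3
The 5% rule fails; solving [H+]² + Ka·[H+] − Ka·C₀ = 0 exactly:
[H+] = [−0.0014 + √(0.0014² + 1.53e-05)]/2 = 1.38 × 10^-3 M
pH = −log(1.38 × 10^-3) = 2.86

pH = 2.86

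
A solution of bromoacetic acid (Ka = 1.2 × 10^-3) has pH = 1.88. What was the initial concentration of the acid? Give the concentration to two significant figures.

[H+] = 10^(-1.88) = 1.32 × 10^-2 M = x
Ka = x²/(C₀ − x) ⇒ C₀ = x + x²/Ka
C₀ = 1.32 × 10^-2 + (1.32 × 10^-2)²/(1.2 × 10^-3) = 1.58 × 10^-1 M

C₀ = 1.6 × 10^-1 M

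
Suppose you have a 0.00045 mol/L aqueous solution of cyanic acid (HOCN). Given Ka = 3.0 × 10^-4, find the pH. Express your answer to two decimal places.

pH = 3.61

HOCN ⇌ OCN- + H+
From the ICE table, Ka = x²/(0.00045 − x) = 3.0 × 10^-4.
The 5% rule fails; solving x² + Ka·x − Ka·C₀ = 0 exactly:
x = [−0.0003 + √(0.0003² + 5.4e-07)]/2 = 2.47 × 10^-4 M
pH = −log[H+] = −log(2.47 × 10^-4) = 3.61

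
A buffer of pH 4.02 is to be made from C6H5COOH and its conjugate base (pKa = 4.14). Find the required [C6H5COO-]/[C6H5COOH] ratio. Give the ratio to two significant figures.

pH = pKa + log(r) ⇒ log(r) = 4.02 − 4.14 = -0.12
r = [C6H5COO-]/[C6H5COOH] = 10^(-0.12) = 0.759

ratio = 0.76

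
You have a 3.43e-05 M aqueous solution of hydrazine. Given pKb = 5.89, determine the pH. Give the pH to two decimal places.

pH = 8.78

N2H4 + H2O ⇌ N2H5+ + OH-
Kb = 10^(−5.89) = 1.29 × 10^-6
From the ICE table, Kb = [OH-]²/(3.43e-05 − [OH-]) = 1.29 × 10^-6.
The 5% rule fails; solving [OH-]² + Kb·[OH-] − Kb·C₀ = 0 exactly:
[OH-] = (−Kb + √(Kb² + 4·Kb·C₀))/2 = 6.04 × 10^-6 M
pOH = 5.22, so pH = 14.00 − pOH = 8.78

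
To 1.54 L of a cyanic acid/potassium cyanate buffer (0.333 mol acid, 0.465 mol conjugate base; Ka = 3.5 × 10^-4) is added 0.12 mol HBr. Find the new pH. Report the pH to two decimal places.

Added H+ converts OCN- to HOCN: HOCN → 0.453 mol, OCN- → 0.345 mol.
pKa = −log(3.5 × 10^-4) = 3.456
Henderson–Hasselbalch with mole ratio 0.345/0.453: pH = 3.456 + (-0.118)

pH = 3.34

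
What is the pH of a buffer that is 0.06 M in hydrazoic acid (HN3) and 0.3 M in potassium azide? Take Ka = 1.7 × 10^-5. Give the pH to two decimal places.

pKa = −log(1.7 × 10^-5) = 4.770
pH = pKa + log([A⁻]/[HA]) = 4.770 + log(0.3/0.06)
pH = 4.770 + (+0.699) = 5.47

pH = 5.47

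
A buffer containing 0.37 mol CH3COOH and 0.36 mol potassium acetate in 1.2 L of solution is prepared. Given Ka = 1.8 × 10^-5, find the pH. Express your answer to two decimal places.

pKa = −log(1.8 × 10^-5) = 4.745
Henderson–Hasselbalch: pH = pKa + log([CH3COO-]/[CH3COOH]) = 4.745 + log(0.36/0.37)
pH = 4.745 + (-0.012) = 4.73

pH = 4.73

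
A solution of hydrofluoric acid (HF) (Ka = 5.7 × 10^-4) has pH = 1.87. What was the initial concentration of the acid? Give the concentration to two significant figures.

[H+] = 10^(-1.87) = 1.35 × 10^-2 M = x
Ka = x²/(C₀ − x) ⇒ C₀ = x + x²/Ka
C₀ = 1.35 × 10^-2 + (1.35 × 10^-2)²/(5.7 × 10^-4) = 3.33 × 10^-1 M

C₀ = 3.3 × 10^-1 M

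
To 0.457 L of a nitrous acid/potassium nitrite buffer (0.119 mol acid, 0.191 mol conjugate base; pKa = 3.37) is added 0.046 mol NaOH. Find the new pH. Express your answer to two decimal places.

pH = 3.88

OH- converts HNO2 to NO2-: HNO2 → 0.073 mol, NO2- → 0.237 mol.
pH = pKa + log(n_NO2-/n_HNO2) = 3.37 + log(0.237/0.073) = 3.37 + (+0.511)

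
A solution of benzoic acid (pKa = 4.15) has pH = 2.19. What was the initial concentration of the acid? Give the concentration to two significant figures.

C₀ = 6.0 × 10^-1 M

[H+] = 10^(-2.19) = 6.46 × 10^-3 M = x
Ka = 10^(−4.15) = 7.08 × 10^-5
Ka = x²/(C₀ − x) ⇒ C₀ = x + x²/Ka
C₀ = 6.46 × 10^-3 + (6.46 × 10^-3)²/(7.08 × 10^-5) = 5.96 × 10^-1 M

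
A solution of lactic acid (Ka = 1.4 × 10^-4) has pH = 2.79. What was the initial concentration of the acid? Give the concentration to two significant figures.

C₀ = 2.0 × 10^-2 M

[H+] = 10^(-2.79) = 1.62 × 10^-3 M = x
Ka = x²/(C₀ − x) ⇒ C₀ = x + x²/Ka
C₀ = 1.62 × 10^-3 + (1.62 × 10^-3)²/(1.4 × 10^-4) = 2.04 × 10^-2 M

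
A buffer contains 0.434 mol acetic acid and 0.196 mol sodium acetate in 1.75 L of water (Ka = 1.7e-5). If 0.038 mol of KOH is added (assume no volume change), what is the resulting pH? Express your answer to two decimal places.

After neutralization: n(CH3COOH) = 0.396 mol, n(CH3COO-) = 0.234 mol.
pKa = −log(1.7 × 10^-5) = 4.770
pH = pKa + log(n_CH3COO-/n_CH3COOH) = 4.770 + log(0.234/0.396) = 4.770 + (-0.228)

pH = 4.54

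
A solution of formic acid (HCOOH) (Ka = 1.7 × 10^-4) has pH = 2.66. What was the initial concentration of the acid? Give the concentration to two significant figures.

[H+] = 10^(-2.66) = 2.19 × 10^-3 M = x
Ka = x²/(C₀ − x) ⇒ C₀ = x + x²/Ka
C₀ = 2.19 × 10^-3 + (2.19 × 10^-3)²/(1.7 × 10^-4) = 3.04 × 10^-2 M

C₀ = 3.0 × 10^-2 M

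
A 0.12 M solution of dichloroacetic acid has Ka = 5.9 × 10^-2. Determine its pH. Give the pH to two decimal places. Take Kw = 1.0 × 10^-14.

pH = 1.22

Cl2CHCOOH ⇌ Cl2CHCOO- + H+
Ka = [H+]²/(0.12 − [H+]) = 5.9 × 10^-2
[H+] is not negligible relative to C₀; solve [H+]² + 0.059·[H+] − 0.00708 = 0.
[H+] = [−0.059 + √(0.059² + 0.0283)]/2 = 5.97 × 10^-2 M
pH = −log(5.97 × 10^-2) = 1.22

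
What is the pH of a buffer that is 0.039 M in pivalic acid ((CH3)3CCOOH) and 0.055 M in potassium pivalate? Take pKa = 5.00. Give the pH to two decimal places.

pH = 5.15

Using pH = pKa + log([base]/[acid]) with [base]/[acid] = 0.055/0.039:
pH = 5.00 + (+0.149) = 5.15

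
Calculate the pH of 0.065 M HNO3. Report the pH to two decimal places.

pH = 1.19

HNO3 is a strong acid and dissociates completely, so [H+] = 0.065 M.
pH = -log(0.065) = 1.19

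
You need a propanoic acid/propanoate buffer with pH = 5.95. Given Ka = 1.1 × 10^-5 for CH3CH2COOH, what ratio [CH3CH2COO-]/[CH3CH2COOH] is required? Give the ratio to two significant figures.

ratio = 9.8

pKa = -log(1.1 × 10^-5) = 4.959
pH = pKa + log(r) ⇒ log(r) = 5.95 − 4.959 = +0.991
r = [CH3CH2COO-]/[CH3CH2COOH] = 10^(+0.991) = 9.79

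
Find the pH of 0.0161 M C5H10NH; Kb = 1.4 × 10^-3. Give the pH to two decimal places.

C5H10NH + H2O ⇌ C5H10NH2+ + OH-
Kb = x²/(0.0161 − x) = 1.4 × 10^-3
Here C₀/Kb ≈ 11.5, so the small-x approximation fails. Use the quadratic:
x = (−Kb + √(Kb² + 4·Kb·C₀))/2 = 4.10 × 10^-3 M
pOH = 2.39, so pH = 14.00 − pOH = 11.61

pH = 11.61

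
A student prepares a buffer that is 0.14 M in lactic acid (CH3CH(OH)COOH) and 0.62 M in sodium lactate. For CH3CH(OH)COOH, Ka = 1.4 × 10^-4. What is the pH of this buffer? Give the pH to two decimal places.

pKa = −log(1.4 × 10^-4) = 3.854
pH = pKa + log([A⁻]/[HA]) = 3.854 + log(0.62/0.14)
pH = 3.854 + (+0.646) = 4.50

pH = 4.50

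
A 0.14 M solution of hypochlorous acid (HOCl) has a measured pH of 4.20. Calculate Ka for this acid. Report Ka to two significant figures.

[H+] = 10^(-4.20) = 6.31 × 10^-5 M
At equilibrium [HA] = 0.14 − 6.31 × 10^-5 = 1.40 × 10^-1 M
Ka = [H+][A-]/[HA] = (6.31 × 10^-5)² / 1.40 × 10^-1 = 2.8 × 10^-8

Ka = 2.8 × 10^-8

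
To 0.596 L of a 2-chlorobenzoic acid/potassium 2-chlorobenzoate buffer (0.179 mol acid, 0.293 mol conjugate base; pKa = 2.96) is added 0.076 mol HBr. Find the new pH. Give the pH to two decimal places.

pH = 2.89

Added H+ converts ClC6H4COO- to ClC6H4COOH: ClC6H4COOH → 0.255 mol, ClC6H4COO- → 0.217 mol.
Henderson–Hasselbalch with mole ratio 0.217/0.255: pH = 2.96 + (-0.070)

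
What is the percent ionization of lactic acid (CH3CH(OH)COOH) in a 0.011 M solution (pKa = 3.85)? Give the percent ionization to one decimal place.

CH3CH(OH)COOH ⇌ CH3CH(OH)COO- + H+; let x = [H+] at equilibrium.
Ka = 10^(−3.85) = 1.41 × 10^-4
Ka = x²/(C₀ − x); solving the quadratic gives x = 1.18 × 10^-3 M.
Fraction ionized = 1.18 × 10^-3 / 0.011 = 0.1073 → 10.7%

10.7%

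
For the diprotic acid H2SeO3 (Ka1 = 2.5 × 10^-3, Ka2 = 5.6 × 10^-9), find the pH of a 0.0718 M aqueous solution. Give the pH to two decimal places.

Ka1 ≫ Ka2, so treat the first dissociation as the only significant source of H+.
Ka1 = x²/(0.0718 − x) = 2.5 × 10^-3
Solving the quadratic: x = (−Ka1 + √(Ka1² + 4·Ka1·C₀))/2 = 1.22 × 10^-2 M
pH = −log(1.22 × 10^-2) = 1.91

pH = 1.91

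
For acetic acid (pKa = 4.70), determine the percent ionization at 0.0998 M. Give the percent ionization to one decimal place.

CH3COOH ⇌ CH3COO- + H+; let x = [H+] at equilibrium.
Ka = 10^(−4.70) = 2.00 × 10^-5
x ≈ √(Ka·C₀) = √(2.00 × 10^-5 × 0.0998) = 1.41 × 10^-3 M
Fraction ionized = 1.41 × 10^-3 / 0.0998 = 0.0141 → 1.4%

1.4%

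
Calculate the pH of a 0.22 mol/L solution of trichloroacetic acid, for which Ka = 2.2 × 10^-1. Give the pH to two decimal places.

Cl3CCOOH ⇌ Cl3CCOO- + H+
Ka = [H+]²/(0.22 − [H+]) = 2.2 × 10^-1
[H+] is not negligible relative to C₀; solve [H+]² + 0.22·[H+] − 0.0484 = 0.
[H+] = [−0.22 + √(0.22² + 0.194)]/2 = 1.36 × 10^-1 M
pH = −log[H+] = −log(1.36 × 10^-1) = 0.87

pH = 0.87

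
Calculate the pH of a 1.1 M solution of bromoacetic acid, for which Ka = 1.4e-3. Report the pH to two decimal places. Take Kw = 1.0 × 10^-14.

BrCH2COOH ⇌ BrCH2COO- + H+
Ka = x²/(1.1 − x) = 1.4 × 10^-3
Neglecting x in the denominator: x = √(1.4 × 10^-3 × 1.1) = 3.92 × 10^-2 M
pH = −log(3.92 × 10^-2) = 1.41

pH = 1.41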